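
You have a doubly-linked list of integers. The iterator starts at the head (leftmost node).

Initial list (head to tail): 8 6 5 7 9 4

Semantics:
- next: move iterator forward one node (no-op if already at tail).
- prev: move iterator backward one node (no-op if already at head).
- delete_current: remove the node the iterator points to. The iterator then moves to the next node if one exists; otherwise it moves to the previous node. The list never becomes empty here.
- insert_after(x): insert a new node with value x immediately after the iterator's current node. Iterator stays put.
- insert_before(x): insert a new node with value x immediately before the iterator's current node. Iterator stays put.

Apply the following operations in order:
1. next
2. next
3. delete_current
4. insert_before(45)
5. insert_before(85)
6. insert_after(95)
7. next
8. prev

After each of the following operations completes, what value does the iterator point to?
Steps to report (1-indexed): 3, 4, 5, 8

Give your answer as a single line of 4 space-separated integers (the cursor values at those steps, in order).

Answer: 7 7 7 7

Derivation:
After 1 (next): list=[8, 6, 5, 7, 9, 4] cursor@6
After 2 (next): list=[8, 6, 5, 7, 9, 4] cursor@5
After 3 (delete_current): list=[8, 6, 7, 9, 4] cursor@7
After 4 (insert_before(45)): list=[8, 6, 45, 7, 9, 4] cursor@7
After 5 (insert_before(85)): list=[8, 6, 45, 85, 7, 9, 4] cursor@7
After 6 (insert_after(95)): list=[8, 6, 45, 85, 7, 95, 9, 4] cursor@7
After 7 (next): list=[8, 6, 45, 85, 7, 95, 9, 4] cursor@95
After 8 (prev): list=[8, 6, 45, 85, 7, 95, 9, 4] cursor@7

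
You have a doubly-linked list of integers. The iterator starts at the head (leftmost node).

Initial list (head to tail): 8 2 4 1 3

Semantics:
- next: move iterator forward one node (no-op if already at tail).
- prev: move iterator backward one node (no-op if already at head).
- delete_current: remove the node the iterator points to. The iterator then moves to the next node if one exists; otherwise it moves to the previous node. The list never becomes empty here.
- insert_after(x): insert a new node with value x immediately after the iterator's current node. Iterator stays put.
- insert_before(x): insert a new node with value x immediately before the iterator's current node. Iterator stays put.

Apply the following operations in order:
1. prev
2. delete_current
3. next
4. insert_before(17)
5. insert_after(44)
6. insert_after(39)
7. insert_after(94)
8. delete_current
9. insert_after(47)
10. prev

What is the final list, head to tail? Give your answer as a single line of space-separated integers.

After 1 (prev): list=[8, 2, 4, 1, 3] cursor@8
After 2 (delete_current): list=[2, 4, 1, 3] cursor@2
After 3 (next): list=[2, 4, 1, 3] cursor@4
After 4 (insert_before(17)): list=[2, 17, 4, 1, 3] cursor@4
After 5 (insert_after(44)): list=[2, 17, 4, 44, 1, 3] cursor@4
After 6 (insert_after(39)): list=[2, 17, 4, 39, 44, 1, 3] cursor@4
After 7 (insert_after(94)): list=[2, 17, 4, 94, 39, 44, 1, 3] cursor@4
After 8 (delete_current): list=[2, 17, 94, 39, 44, 1, 3] cursor@94
After 9 (insert_after(47)): list=[2, 17, 94, 47, 39, 44, 1, 3] cursor@94
After 10 (prev): list=[2, 17, 94, 47, 39, 44, 1, 3] cursor@17

Answer: 2 17 94 47 39 44 1 3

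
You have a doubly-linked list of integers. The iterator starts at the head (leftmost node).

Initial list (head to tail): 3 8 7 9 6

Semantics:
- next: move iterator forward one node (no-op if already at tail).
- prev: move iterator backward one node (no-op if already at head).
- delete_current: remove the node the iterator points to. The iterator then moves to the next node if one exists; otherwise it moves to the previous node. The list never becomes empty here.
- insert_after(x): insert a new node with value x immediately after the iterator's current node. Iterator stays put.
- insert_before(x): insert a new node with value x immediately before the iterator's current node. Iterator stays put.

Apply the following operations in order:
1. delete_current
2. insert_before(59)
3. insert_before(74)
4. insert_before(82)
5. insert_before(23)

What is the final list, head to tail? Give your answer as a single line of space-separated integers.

After 1 (delete_current): list=[8, 7, 9, 6] cursor@8
After 2 (insert_before(59)): list=[59, 8, 7, 9, 6] cursor@8
After 3 (insert_before(74)): list=[59, 74, 8, 7, 9, 6] cursor@8
After 4 (insert_before(82)): list=[59, 74, 82, 8, 7, 9, 6] cursor@8
After 5 (insert_before(23)): list=[59, 74, 82, 23, 8, 7, 9, 6] cursor@8

Answer: 59 74 82 23 8 7 9 6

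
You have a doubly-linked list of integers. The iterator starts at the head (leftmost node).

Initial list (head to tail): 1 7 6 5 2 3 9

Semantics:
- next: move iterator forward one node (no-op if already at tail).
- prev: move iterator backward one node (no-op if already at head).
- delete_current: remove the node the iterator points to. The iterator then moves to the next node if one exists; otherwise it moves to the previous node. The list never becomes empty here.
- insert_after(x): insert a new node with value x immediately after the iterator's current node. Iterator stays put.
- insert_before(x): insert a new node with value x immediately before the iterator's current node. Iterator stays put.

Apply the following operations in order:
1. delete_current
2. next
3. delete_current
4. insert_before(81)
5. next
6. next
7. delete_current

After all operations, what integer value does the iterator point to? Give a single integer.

After 1 (delete_current): list=[7, 6, 5, 2, 3, 9] cursor@7
After 2 (next): list=[7, 6, 5, 2, 3, 9] cursor@6
After 3 (delete_current): list=[7, 5, 2, 3, 9] cursor@5
After 4 (insert_before(81)): list=[7, 81, 5, 2, 3, 9] cursor@5
After 5 (next): list=[7, 81, 5, 2, 3, 9] cursor@2
After 6 (next): list=[7, 81, 5, 2, 3, 9] cursor@3
After 7 (delete_current): list=[7, 81, 5, 2, 9] cursor@9

Answer: 9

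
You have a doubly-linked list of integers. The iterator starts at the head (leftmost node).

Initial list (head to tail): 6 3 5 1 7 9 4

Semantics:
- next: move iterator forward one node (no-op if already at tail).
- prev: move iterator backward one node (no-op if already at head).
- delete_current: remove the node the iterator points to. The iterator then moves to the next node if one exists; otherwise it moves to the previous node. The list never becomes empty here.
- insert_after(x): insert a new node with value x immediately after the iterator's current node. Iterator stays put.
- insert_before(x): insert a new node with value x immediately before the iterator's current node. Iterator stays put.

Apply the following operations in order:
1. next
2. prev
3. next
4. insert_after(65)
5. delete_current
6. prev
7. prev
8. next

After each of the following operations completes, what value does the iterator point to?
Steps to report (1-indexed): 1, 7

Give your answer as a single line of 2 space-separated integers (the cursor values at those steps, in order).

After 1 (next): list=[6, 3, 5, 1, 7, 9, 4] cursor@3
After 2 (prev): list=[6, 3, 5, 1, 7, 9, 4] cursor@6
After 3 (next): list=[6, 3, 5, 1, 7, 9, 4] cursor@3
After 4 (insert_after(65)): list=[6, 3, 65, 5, 1, 7, 9, 4] cursor@3
After 5 (delete_current): list=[6, 65, 5, 1, 7, 9, 4] cursor@65
After 6 (prev): list=[6, 65, 5, 1, 7, 9, 4] cursor@6
After 7 (prev): list=[6, 65, 5, 1, 7, 9, 4] cursor@6
After 8 (next): list=[6, 65, 5, 1, 7, 9, 4] cursor@65

Answer: 3 6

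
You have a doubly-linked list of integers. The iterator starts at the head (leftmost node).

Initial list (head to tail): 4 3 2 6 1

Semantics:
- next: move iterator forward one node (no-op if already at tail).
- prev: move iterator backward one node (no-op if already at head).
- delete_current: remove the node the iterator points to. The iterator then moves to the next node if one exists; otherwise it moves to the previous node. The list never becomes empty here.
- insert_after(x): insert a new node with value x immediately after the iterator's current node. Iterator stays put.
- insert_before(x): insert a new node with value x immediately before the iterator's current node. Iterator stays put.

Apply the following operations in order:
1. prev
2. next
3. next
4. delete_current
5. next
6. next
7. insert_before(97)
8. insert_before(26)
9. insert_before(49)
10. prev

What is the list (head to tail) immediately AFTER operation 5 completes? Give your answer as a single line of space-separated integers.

After 1 (prev): list=[4, 3, 2, 6, 1] cursor@4
After 2 (next): list=[4, 3, 2, 6, 1] cursor@3
After 3 (next): list=[4, 3, 2, 6, 1] cursor@2
After 4 (delete_current): list=[4, 3, 6, 1] cursor@6
After 5 (next): list=[4, 3, 6, 1] cursor@1

Answer: 4 3 6 1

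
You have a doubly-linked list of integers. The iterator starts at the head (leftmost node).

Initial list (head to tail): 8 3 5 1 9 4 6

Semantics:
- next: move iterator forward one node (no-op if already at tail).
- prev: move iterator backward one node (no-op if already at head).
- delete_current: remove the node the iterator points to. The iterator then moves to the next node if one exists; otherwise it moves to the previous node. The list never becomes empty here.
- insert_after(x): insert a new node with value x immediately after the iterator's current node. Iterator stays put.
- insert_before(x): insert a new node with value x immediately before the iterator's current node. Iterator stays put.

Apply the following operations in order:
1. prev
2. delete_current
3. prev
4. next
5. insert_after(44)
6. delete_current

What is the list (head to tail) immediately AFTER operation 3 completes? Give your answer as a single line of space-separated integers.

Answer: 3 5 1 9 4 6

Derivation:
After 1 (prev): list=[8, 3, 5, 1, 9, 4, 6] cursor@8
After 2 (delete_current): list=[3, 5, 1, 9, 4, 6] cursor@3
After 3 (prev): list=[3, 5, 1, 9, 4, 6] cursor@3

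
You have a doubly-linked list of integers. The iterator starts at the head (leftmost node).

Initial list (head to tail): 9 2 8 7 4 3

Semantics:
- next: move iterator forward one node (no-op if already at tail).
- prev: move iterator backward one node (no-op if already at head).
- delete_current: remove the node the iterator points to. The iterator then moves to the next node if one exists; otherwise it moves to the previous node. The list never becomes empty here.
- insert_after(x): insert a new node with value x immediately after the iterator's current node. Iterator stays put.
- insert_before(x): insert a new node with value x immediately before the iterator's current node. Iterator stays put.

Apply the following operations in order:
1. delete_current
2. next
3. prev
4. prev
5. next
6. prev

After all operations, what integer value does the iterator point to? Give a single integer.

Answer: 2

Derivation:
After 1 (delete_current): list=[2, 8, 7, 4, 3] cursor@2
After 2 (next): list=[2, 8, 7, 4, 3] cursor@8
After 3 (prev): list=[2, 8, 7, 4, 3] cursor@2
After 4 (prev): list=[2, 8, 7, 4, 3] cursor@2
After 5 (next): list=[2, 8, 7, 4, 3] cursor@8
After 6 (prev): list=[2, 8, 7, 4, 3] cursor@2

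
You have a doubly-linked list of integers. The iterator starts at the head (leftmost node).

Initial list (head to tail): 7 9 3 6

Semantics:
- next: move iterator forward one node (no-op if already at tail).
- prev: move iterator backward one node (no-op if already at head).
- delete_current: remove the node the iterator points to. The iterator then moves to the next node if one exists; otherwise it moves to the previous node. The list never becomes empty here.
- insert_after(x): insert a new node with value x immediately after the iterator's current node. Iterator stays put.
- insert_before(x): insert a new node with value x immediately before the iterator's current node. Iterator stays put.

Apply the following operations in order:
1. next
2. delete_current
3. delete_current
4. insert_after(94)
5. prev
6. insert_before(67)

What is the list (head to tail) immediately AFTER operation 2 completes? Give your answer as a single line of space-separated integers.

Answer: 7 3 6

Derivation:
After 1 (next): list=[7, 9, 3, 6] cursor@9
After 2 (delete_current): list=[7, 3, 6] cursor@3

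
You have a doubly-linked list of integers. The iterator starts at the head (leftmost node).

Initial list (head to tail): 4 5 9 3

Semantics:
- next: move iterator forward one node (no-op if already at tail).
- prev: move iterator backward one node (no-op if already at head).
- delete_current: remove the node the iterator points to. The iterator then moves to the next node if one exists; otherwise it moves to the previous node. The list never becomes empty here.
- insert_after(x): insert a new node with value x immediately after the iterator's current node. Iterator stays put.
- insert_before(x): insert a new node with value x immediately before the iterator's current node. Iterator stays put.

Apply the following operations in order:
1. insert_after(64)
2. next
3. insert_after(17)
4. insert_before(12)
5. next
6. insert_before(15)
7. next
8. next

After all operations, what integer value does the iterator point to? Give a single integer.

After 1 (insert_after(64)): list=[4, 64, 5, 9, 3] cursor@4
After 2 (next): list=[4, 64, 5, 9, 3] cursor@64
After 3 (insert_after(17)): list=[4, 64, 17, 5, 9, 3] cursor@64
After 4 (insert_before(12)): list=[4, 12, 64, 17, 5, 9, 3] cursor@64
After 5 (next): list=[4, 12, 64, 17, 5, 9, 3] cursor@17
After 6 (insert_before(15)): list=[4, 12, 64, 15, 17, 5, 9, 3] cursor@17
After 7 (next): list=[4, 12, 64, 15, 17, 5, 9, 3] cursor@5
After 8 (next): list=[4, 12, 64, 15, 17, 5, 9, 3] cursor@9

Answer: 9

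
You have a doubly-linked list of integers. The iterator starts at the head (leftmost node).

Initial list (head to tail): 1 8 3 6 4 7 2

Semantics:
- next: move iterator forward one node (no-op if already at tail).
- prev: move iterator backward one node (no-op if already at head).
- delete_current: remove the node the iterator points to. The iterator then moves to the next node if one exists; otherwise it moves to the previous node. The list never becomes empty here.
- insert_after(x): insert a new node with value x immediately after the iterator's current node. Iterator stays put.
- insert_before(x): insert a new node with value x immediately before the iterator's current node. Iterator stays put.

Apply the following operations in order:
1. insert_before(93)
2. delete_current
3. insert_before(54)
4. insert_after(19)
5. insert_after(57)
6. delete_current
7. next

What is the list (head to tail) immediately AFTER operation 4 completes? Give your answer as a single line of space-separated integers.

Answer: 93 54 8 19 3 6 4 7 2

Derivation:
After 1 (insert_before(93)): list=[93, 1, 8, 3, 6, 4, 7, 2] cursor@1
After 2 (delete_current): list=[93, 8, 3, 6, 4, 7, 2] cursor@8
After 3 (insert_before(54)): list=[93, 54, 8, 3, 6, 4, 7, 2] cursor@8
After 4 (insert_after(19)): list=[93, 54, 8, 19, 3, 6, 4, 7, 2] cursor@8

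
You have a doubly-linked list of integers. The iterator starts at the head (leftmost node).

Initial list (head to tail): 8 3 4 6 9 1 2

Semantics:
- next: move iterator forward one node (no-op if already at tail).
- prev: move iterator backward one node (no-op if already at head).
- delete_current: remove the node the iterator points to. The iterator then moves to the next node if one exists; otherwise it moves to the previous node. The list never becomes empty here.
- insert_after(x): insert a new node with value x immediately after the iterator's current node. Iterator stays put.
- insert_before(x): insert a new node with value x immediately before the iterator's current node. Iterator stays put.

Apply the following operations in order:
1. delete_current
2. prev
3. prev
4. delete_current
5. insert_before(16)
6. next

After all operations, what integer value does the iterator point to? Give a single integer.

After 1 (delete_current): list=[3, 4, 6, 9, 1, 2] cursor@3
After 2 (prev): list=[3, 4, 6, 9, 1, 2] cursor@3
After 3 (prev): list=[3, 4, 6, 9, 1, 2] cursor@3
After 4 (delete_current): list=[4, 6, 9, 1, 2] cursor@4
After 5 (insert_before(16)): list=[16, 4, 6, 9, 1, 2] cursor@4
After 6 (next): list=[16, 4, 6, 9, 1, 2] cursor@6

Answer: 6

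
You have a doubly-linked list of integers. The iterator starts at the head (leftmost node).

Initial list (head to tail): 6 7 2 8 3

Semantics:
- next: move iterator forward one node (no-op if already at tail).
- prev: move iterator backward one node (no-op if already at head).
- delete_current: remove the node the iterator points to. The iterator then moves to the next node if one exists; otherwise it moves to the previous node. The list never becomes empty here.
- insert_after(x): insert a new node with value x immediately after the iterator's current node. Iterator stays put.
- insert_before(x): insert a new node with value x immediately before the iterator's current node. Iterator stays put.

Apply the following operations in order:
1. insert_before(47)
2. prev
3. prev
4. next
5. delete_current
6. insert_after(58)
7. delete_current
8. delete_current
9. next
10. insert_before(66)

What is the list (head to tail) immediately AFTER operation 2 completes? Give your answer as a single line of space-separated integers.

After 1 (insert_before(47)): list=[47, 6, 7, 2, 8, 3] cursor@6
After 2 (prev): list=[47, 6, 7, 2, 8, 3] cursor@47

Answer: 47 6 7 2 8 3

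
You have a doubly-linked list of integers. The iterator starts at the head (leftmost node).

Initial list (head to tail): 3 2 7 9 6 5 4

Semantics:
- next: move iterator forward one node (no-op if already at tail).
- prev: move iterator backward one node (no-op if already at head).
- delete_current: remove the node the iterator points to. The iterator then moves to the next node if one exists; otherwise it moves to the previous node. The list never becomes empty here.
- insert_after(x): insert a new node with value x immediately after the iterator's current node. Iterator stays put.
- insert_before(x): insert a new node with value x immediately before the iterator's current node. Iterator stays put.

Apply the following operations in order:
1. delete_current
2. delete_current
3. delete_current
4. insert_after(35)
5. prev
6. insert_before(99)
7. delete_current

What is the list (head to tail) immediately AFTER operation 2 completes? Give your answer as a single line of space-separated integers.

Answer: 7 9 6 5 4

Derivation:
After 1 (delete_current): list=[2, 7, 9, 6, 5, 4] cursor@2
After 2 (delete_current): list=[7, 9, 6, 5, 4] cursor@7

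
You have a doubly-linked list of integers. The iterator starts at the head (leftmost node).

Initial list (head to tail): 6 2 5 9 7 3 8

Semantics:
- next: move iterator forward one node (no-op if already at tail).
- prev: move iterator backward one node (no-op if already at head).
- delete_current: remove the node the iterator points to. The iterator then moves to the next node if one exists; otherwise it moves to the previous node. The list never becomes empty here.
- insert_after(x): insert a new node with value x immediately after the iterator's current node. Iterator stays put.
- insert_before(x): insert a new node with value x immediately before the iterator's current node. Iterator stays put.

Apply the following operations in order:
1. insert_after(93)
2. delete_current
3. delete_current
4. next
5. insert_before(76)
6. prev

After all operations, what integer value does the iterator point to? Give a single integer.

Answer: 76

Derivation:
After 1 (insert_after(93)): list=[6, 93, 2, 5, 9, 7, 3, 8] cursor@6
After 2 (delete_current): list=[93, 2, 5, 9, 7, 3, 8] cursor@93
After 3 (delete_current): list=[2, 5, 9, 7, 3, 8] cursor@2
After 4 (next): list=[2, 5, 9, 7, 3, 8] cursor@5
After 5 (insert_before(76)): list=[2, 76, 5, 9, 7, 3, 8] cursor@5
After 6 (prev): list=[2, 76, 5, 9, 7, 3, 8] cursor@76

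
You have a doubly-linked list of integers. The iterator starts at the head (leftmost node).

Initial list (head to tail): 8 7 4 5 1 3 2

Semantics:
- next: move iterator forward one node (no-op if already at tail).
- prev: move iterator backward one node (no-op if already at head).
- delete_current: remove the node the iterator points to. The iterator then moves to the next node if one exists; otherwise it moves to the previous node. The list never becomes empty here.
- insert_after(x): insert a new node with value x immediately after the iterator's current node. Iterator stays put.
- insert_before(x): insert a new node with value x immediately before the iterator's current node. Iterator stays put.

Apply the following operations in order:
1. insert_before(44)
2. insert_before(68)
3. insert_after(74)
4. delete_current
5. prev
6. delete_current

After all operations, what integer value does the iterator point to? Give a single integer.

After 1 (insert_before(44)): list=[44, 8, 7, 4, 5, 1, 3, 2] cursor@8
After 2 (insert_before(68)): list=[44, 68, 8, 7, 4, 5, 1, 3, 2] cursor@8
After 3 (insert_after(74)): list=[44, 68, 8, 74, 7, 4, 5, 1, 3, 2] cursor@8
After 4 (delete_current): list=[44, 68, 74, 7, 4, 5, 1, 3, 2] cursor@74
After 5 (prev): list=[44, 68, 74, 7, 4, 5, 1, 3, 2] cursor@68
After 6 (delete_current): list=[44, 74, 7, 4, 5, 1, 3, 2] cursor@74

Answer: 74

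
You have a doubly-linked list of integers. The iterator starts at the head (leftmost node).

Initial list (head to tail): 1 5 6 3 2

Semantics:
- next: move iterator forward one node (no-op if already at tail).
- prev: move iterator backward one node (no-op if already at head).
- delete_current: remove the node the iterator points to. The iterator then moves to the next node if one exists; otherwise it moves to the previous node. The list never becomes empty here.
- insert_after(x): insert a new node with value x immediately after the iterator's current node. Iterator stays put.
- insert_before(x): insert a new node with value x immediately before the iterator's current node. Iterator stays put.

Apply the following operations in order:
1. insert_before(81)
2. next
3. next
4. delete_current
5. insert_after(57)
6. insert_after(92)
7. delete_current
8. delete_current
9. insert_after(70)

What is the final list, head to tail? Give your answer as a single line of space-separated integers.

Answer: 81 1 5 57 70 2

Derivation:
After 1 (insert_before(81)): list=[81, 1, 5, 6, 3, 2] cursor@1
After 2 (next): list=[81, 1, 5, 6, 3, 2] cursor@5
After 3 (next): list=[81, 1, 5, 6, 3, 2] cursor@6
After 4 (delete_current): list=[81, 1, 5, 3, 2] cursor@3
After 5 (insert_after(57)): list=[81, 1, 5, 3, 57, 2] cursor@3
After 6 (insert_after(92)): list=[81, 1, 5, 3, 92, 57, 2] cursor@3
After 7 (delete_current): list=[81, 1, 5, 92, 57, 2] cursor@92
After 8 (delete_current): list=[81, 1, 5, 57, 2] cursor@57
After 9 (insert_after(70)): list=[81, 1, 5, 57, 70, 2] cursor@57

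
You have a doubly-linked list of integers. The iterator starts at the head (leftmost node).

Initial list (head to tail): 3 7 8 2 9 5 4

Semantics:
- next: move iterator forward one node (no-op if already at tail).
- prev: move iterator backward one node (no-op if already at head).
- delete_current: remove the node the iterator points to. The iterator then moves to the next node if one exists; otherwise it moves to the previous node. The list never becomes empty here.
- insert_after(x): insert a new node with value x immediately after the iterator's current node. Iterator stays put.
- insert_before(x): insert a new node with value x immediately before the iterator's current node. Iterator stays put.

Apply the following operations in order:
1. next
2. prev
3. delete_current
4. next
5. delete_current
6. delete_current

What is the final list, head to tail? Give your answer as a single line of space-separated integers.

After 1 (next): list=[3, 7, 8, 2, 9, 5, 4] cursor@7
After 2 (prev): list=[3, 7, 8, 2, 9, 5, 4] cursor@3
After 3 (delete_current): list=[7, 8, 2, 9, 5, 4] cursor@7
After 4 (next): list=[7, 8, 2, 9, 5, 4] cursor@8
After 5 (delete_current): list=[7, 2, 9, 5, 4] cursor@2
After 6 (delete_current): list=[7, 9, 5, 4] cursor@9

Answer: 7 9 5 4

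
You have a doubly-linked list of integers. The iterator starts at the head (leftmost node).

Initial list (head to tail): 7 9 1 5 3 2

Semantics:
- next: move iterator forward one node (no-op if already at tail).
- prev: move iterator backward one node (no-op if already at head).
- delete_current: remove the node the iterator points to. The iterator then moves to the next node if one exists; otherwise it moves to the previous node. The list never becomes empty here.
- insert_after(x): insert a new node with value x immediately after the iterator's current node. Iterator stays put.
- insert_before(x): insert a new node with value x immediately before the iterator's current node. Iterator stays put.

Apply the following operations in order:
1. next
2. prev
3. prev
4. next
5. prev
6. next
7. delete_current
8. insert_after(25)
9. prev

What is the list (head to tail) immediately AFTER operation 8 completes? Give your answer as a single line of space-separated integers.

After 1 (next): list=[7, 9, 1, 5, 3, 2] cursor@9
After 2 (prev): list=[7, 9, 1, 5, 3, 2] cursor@7
After 3 (prev): list=[7, 9, 1, 5, 3, 2] cursor@7
After 4 (next): list=[7, 9, 1, 5, 3, 2] cursor@9
After 5 (prev): list=[7, 9, 1, 5, 3, 2] cursor@7
After 6 (next): list=[7, 9, 1, 5, 3, 2] cursor@9
After 7 (delete_current): list=[7, 1, 5, 3, 2] cursor@1
After 8 (insert_after(25)): list=[7, 1, 25, 5, 3, 2] cursor@1

Answer: 7 1 25 5 3 2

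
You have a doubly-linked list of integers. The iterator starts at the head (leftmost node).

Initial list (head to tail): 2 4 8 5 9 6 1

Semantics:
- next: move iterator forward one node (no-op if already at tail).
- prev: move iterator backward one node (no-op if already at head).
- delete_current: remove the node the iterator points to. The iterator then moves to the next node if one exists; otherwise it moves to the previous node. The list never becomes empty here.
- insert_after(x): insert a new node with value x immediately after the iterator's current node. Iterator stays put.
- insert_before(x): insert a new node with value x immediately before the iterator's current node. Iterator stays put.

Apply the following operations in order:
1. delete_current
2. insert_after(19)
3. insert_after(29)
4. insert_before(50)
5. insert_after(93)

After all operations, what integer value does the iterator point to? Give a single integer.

After 1 (delete_current): list=[4, 8, 5, 9, 6, 1] cursor@4
After 2 (insert_after(19)): list=[4, 19, 8, 5, 9, 6, 1] cursor@4
After 3 (insert_after(29)): list=[4, 29, 19, 8, 5, 9, 6, 1] cursor@4
After 4 (insert_before(50)): list=[50, 4, 29, 19, 8, 5, 9, 6, 1] cursor@4
After 5 (insert_after(93)): list=[50, 4, 93, 29, 19, 8, 5, 9, 6, 1] cursor@4

Answer: 4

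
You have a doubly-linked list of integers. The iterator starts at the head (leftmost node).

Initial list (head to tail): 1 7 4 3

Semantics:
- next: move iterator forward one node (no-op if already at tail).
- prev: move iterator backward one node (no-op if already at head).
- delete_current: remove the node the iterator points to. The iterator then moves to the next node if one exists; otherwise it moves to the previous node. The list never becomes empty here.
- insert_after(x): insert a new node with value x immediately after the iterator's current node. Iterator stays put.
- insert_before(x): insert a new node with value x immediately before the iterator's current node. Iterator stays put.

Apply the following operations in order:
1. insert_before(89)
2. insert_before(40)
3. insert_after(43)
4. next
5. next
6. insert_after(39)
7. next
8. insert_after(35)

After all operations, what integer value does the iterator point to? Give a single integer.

Answer: 39

Derivation:
After 1 (insert_before(89)): list=[89, 1, 7, 4, 3] cursor@1
After 2 (insert_before(40)): list=[89, 40, 1, 7, 4, 3] cursor@1
After 3 (insert_after(43)): list=[89, 40, 1, 43, 7, 4, 3] cursor@1
After 4 (next): list=[89, 40, 1, 43, 7, 4, 3] cursor@43
After 5 (next): list=[89, 40, 1, 43, 7, 4, 3] cursor@7
After 6 (insert_after(39)): list=[89, 40, 1, 43, 7, 39, 4, 3] cursor@7
After 7 (next): list=[89, 40, 1, 43, 7, 39, 4, 3] cursor@39
After 8 (insert_after(35)): list=[89, 40, 1, 43, 7, 39, 35, 4, 3] cursor@39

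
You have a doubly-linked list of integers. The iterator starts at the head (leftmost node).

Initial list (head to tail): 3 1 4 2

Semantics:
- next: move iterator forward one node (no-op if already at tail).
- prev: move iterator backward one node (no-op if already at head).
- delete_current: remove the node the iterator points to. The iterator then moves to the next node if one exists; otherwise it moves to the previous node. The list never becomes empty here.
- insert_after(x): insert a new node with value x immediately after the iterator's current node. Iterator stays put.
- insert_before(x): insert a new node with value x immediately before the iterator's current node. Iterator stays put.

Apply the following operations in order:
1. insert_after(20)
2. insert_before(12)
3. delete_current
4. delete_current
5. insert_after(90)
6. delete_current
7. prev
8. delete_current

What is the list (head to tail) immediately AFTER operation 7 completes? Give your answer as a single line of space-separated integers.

Answer: 12 90 4 2

Derivation:
After 1 (insert_after(20)): list=[3, 20, 1, 4, 2] cursor@3
After 2 (insert_before(12)): list=[12, 3, 20, 1, 4, 2] cursor@3
After 3 (delete_current): list=[12, 20, 1, 4, 2] cursor@20
After 4 (delete_current): list=[12, 1, 4, 2] cursor@1
After 5 (insert_after(90)): list=[12, 1, 90, 4, 2] cursor@1
After 6 (delete_current): list=[12, 90, 4, 2] cursor@90
After 7 (prev): list=[12, 90, 4, 2] cursor@12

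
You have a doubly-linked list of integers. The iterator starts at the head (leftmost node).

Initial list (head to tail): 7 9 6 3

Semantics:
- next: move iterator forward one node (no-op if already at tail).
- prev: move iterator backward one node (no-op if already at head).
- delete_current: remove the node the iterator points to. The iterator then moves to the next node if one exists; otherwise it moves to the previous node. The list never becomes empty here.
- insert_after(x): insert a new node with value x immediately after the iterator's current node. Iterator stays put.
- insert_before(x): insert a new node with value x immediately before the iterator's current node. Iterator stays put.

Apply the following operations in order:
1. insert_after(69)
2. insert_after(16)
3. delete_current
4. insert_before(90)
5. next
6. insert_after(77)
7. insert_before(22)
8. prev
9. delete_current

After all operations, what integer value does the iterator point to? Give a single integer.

After 1 (insert_after(69)): list=[7, 69, 9, 6, 3] cursor@7
After 2 (insert_after(16)): list=[7, 16, 69, 9, 6, 3] cursor@7
After 3 (delete_current): list=[16, 69, 9, 6, 3] cursor@16
After 4 (insert_before(90)): list=[90, 16, 69, 9, 6, 3] cursor@16
After 5 (next): list=[90, 16, 69, 9, 6, 3] cursor@69
After 6 (insert_after(77)): list=[90, 16, 69, 77, 9, 6, 3] cursor@69
After 7 (insert_before(22)): list=[90, 16, 22, 69, 77, 9, 6, 3] cursor@69
After 8 (prev): list=[90, 16, 22, 69, 77, 9, 6, 3] cursor@22
After 9 (delete_current): list=[90, 16, 69, 77, 9, 6, 3] cursor@69

Answer: 69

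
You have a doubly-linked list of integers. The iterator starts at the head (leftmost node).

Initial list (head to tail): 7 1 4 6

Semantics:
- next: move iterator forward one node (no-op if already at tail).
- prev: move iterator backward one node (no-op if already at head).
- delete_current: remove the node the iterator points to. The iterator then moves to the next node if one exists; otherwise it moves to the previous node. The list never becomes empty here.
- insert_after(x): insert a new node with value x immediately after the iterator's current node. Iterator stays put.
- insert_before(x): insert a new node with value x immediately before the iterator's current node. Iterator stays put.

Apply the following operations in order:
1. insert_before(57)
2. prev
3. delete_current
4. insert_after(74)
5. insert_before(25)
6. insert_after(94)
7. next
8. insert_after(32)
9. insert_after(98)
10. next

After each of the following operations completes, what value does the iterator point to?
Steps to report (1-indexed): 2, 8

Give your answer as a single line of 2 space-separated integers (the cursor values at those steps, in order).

After 1 (insert_before(57)): list=[57, 7, 1, 4, 6] cursor@7
After 2 (prev): list=[57, 7, 1, 4, 6] cursor@57
After 3 (delete_current): list=[7, 1, 4, 6] cursor@7
After 4 (insert_after(74)): list=[7, 74, 1, 4, 6] cursor@7
After 5 (insert_before(25)): list=[25, 7, 74, 1, 4, 6] cursor@7
After 6 (insert_after(94)): list=[25, 7, 94, 74, 1, 4, 6] cursor@7
After 7 (next): list=[25, 7, 94, 74, 1, 4, 6] cursor@94
After 8 (insert_after(32)): list=[25, 7, 94, 32, 74, 1, 4, 6] cursor@94
After 9 (insert_after(98)): list=[25, 7, 94, 98, 32, 74, 1, 4, 6] cursor@94
After 10 (next): list=[25, 7, 94, 98, 32, 74, 1, 4, 6] cursor@98

Answer: 57 94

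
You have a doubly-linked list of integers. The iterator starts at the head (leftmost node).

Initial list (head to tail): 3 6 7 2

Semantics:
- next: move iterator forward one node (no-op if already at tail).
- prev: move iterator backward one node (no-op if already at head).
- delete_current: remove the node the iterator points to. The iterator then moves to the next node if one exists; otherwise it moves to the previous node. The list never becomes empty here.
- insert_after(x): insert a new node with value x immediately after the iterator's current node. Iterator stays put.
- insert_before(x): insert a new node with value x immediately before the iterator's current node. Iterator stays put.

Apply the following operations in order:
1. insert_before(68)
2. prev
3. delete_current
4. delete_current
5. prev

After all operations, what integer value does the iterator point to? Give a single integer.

After 1 (insert_before(68)): list=[68, 3, 6, 7, 2] cursor@3
After 2 (prev): list=[68, 3, 6, 7, 2] cursor@68
After 3 (delete_current): list=[3, 6, 7, 2] cursor@3
After 4 (delete_current): list=[6, 7, 2] cursor@6
After 5 (prev): list=[6, 7, 2] cursor@6

Answer: 6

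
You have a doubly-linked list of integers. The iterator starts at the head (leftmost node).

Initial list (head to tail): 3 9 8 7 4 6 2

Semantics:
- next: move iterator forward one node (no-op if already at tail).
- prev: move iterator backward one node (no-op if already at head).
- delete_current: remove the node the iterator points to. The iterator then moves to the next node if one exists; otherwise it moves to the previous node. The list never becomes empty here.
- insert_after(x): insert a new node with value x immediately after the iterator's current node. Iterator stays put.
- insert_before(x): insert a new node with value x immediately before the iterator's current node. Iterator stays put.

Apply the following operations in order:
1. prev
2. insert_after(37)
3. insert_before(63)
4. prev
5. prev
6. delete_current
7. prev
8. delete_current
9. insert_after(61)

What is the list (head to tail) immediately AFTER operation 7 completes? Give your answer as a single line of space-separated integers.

Answer: 3 37 9 8 7 4 6 2

Derivation:
After 1 (prev): list=[3, 9, 8, 7, 4, 6, 2] cursor@3
After 2 (insert_after(37)): list=[3, 37, 9, 8, 7, 4, 6, 2] cursor@3
After 3 (insert_before(63)): list=[63, 3, 37, 9, 8, 7, 4, 6, 2] cursor@3
After 4 (prev): list=[63, 3, 37, 9, 8, 7, 4, 6, 2] cursor@63
After 5 (prev): list=[63, 3, 37, 9, 8, 7, 4, 6, 2] cursor@63
After 6 (delete_current): list=[3, 37, 9, 8, 7, 4, 6, 2] cursor@3
After 7 (prev): list=[3, 37, 9, 8, 7, 4, 6, 2] cursor@3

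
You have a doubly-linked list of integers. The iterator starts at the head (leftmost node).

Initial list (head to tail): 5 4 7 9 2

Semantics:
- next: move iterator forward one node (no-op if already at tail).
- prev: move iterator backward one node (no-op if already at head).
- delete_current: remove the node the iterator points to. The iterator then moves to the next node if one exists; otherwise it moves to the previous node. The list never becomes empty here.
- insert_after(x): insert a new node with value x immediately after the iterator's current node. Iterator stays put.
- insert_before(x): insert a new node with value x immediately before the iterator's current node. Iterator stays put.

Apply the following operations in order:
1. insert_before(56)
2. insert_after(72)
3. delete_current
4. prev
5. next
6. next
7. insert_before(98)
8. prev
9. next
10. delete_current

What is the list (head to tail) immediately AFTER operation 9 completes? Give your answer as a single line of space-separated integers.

After 1 (insert_before(56)): list=[56, 5, 4, 7, 9, 2] cursor@5
After 2 (insert_after(72)): list=[56, 5, 72, 4, 7, 9, 2] cursor@5
After 3 (delete_current): list=[56, 72, 4, 7, 9, 2] cursor@72
After 4 (prev): list=[56, 72, 4, 7, 9, 2] cursor@56
After 5 (next): list=[56, 72, 4, 7, 9, 2] cursor@72
After 6 (next): list=[56, 72, 4, 7, 9, 2] cursor@4
After 7 (insert_before(98)): list=[56, 72, 98, 4, 7, 9, 2] cursor@4
After 8 (prev): list=[56, 72, 98, 4, 7, 9, 2] cursor@98
After 9 (next): list=[56, 72, 98, 4, 7, 9, 2] cursor@4

Answer: 56 72 98 4 7 9 2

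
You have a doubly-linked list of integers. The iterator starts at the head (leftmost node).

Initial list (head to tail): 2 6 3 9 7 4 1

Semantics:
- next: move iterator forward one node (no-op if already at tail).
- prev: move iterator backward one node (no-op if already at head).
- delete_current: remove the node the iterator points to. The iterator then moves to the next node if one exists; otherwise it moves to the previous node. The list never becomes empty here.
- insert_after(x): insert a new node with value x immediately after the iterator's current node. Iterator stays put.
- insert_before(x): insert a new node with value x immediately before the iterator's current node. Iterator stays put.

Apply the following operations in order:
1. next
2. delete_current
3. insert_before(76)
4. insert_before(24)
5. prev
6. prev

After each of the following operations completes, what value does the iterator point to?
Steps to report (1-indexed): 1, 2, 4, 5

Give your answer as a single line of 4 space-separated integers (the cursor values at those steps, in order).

Answer: 6 3 3 24

Derivation:
After 1 (next): list=[2, 6, 3, 9, 7, 4, 1] cursor@6
After 2 (delete_current): list=[2, 3, 9, 7, 4, 1] cursor@3
After 3 (insert_before(76)): list=[2, 76, 3, 9, 7, 4, 1] cursor@3
After 4 (insert_before(24)): list=[2, 76, 24, 3, 9, 7, 4, 1] cursor@3
After 5 (prev): list=[2, 76, 24, 3, 9, 7, 4, 1] cursor@24
After 6 (prev): list=[2, 76, 24, 3, 9, 7, 4, 1] cursor@76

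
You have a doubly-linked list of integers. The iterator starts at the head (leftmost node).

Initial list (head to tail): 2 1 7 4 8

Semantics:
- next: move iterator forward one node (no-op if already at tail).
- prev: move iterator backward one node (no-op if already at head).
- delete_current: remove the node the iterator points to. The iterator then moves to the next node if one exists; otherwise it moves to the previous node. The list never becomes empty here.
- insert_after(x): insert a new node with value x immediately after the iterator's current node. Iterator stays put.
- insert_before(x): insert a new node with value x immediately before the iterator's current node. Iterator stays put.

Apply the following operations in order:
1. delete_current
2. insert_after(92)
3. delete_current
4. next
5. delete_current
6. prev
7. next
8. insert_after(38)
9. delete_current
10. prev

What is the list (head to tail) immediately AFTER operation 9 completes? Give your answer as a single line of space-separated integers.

Answer: 92 38 8

Derivation:
After 1 (delete_current): list=[1, 7, 4, 8] cursor@1
After 2 (insert_after(92)): list=[1, 92, 7, 4, 8] cursor@1
After 3 (delete_current): list=[92, 7, 4, 8] cursor@92
After 4 (next): list=[92, 7, 4, 8] cursor@7
After 5 (delete_current): list=[92, 4, 8] cursor@4
After 6 (prev): list=[92, 4, 8] cursor@92
After 7 (next): list=[92, 4, 8] cursor@4
After 8 (insert_after(38)): list=[92, 4, 38, 8] cursor@4
After 9 (delete_current): list=[92, 38, 8] cursor@38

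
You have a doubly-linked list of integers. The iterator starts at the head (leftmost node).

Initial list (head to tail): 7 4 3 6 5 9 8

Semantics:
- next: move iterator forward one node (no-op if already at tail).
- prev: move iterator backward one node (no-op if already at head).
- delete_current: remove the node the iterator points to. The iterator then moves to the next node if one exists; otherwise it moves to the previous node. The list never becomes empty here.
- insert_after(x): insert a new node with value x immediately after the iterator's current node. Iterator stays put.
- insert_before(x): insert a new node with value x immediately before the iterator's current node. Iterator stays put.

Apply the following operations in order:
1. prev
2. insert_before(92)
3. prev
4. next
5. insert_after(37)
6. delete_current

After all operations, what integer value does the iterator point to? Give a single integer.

After 1 (prev): list=[7, 4, 3, 6, 5, 9, 8] cursor@7
After 2 (insert_before(92)): list=[92, 7, 4, 3, 6, 5, 9, 8] cursor@7
After 3 (prev): list=[92, 7, 4, 3, 6, 5, 9, 8] cursor@92
After 4 (next): list=[92, 7, 4, 3, 6, 5, 9, 8] cursor@7
After 5 (insert_after(37)): list=[92, 7, 37, 4, 3, 6, 5, 9, 8] cursor@7
After 6 (delete_current): list=[92, 37, 4, 3, 6, 5, 9, 8] cursor@37

Answer: 37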